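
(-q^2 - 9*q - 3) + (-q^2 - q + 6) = -2*q^2 - 10*q + 3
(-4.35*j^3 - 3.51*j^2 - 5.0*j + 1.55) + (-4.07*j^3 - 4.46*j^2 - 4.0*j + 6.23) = -8.42*j^3 - 7.97*j^2 - 9.0*j + 7.78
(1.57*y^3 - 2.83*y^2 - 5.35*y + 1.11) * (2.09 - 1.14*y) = -1.7898*y^4 + 6.5075*y^3 + 0.184299999999999*y^2 - 12.4469*y + 2.3199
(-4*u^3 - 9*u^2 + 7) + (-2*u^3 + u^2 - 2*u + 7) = -6*u^3 - 8*u^2 - 2*u + 14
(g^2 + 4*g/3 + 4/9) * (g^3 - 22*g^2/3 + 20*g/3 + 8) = g^5 - 6*g^4 - 8*g^3/3 + 368*g^2/27 + 368*g/27 + 32/9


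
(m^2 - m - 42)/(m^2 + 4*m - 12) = (m - 7)/(m - 2)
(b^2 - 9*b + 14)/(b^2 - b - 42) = (b - 2)/(b + 6)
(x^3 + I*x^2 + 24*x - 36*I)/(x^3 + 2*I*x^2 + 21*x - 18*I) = (x - 2*I)/(x - I)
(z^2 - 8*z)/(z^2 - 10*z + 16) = z/(z - 2)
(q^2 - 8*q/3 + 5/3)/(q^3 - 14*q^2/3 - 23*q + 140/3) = (q - 1)/(q^2 - 3*q - 28)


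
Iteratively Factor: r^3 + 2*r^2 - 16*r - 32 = (r + 4)*(r^2 - 2*r - 8) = (r - 4)*(r + 4)*(r + 2)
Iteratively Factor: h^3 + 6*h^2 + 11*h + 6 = (h + 1)*(h^2 + 5*h + 6) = (h + 1)*(h + 2)*(h + 3)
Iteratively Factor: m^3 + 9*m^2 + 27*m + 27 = (m + 3)*(m^2 + 6*m + 9) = (m + 3)^2*(m + 3)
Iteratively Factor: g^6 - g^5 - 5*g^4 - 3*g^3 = (g)*(g^5 - g^4 - 5*g^3 - 3*g^2) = g^2*(g^4 - g^3 - 5*g^2 - 3*g) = g^2*(g - 3)*(g^3 + 2*g^2 + g) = g^3*(g - 3)*(g^2 + 2*g + 1) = g^3*(g - 3)*(g + 1)*(g + 1)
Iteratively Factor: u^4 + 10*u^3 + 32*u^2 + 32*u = (u + 4)*(u^3 + 6*u^2 + 8*u) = u*(u + 4)*(u^2 + 6*u + 8) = u*(u + 2)*(u + 4)*(u + 4)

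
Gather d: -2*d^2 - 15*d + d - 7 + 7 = -2*d^2 - 14*d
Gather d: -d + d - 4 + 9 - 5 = 0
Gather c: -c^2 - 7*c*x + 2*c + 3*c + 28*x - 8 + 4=-c^2 + c*(5 - 7*x) + 28*x - 4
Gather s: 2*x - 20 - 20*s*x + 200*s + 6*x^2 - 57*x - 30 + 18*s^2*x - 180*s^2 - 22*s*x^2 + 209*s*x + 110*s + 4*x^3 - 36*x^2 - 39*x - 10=s^2*(18*x - 180) + s*(-22*x^2 + 189*x + 310) + 4*x^3 - 30*x^2 - 94*x - 60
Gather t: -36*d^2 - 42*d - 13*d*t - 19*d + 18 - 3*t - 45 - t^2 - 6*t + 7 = -36*d^2 - 61*d - t^2 + t*(-13*d - 9) - 20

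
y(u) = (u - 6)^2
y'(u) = 2*u - 12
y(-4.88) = 118.37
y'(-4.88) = -21.76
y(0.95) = 25.50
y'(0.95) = -10.10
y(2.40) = 12.96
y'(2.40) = -7.20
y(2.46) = 12.53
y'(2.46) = -7.08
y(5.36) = 0.41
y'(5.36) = -1.28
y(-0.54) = 42.77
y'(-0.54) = -13.08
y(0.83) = 26.73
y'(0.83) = -10.34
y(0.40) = 31.36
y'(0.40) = -11.20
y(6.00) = 0.00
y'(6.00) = 0.00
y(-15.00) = 441.00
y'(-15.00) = -42.00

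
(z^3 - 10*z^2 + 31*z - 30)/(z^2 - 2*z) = z - 8 + 15/z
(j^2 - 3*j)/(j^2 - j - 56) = j*(3 - j)/(-j^2 + j + 56)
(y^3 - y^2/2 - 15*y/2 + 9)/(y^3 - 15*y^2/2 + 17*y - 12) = (y + 3)/(y - 4)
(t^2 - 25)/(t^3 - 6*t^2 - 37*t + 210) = (t + 5)/(t^2 - t - 42)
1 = 1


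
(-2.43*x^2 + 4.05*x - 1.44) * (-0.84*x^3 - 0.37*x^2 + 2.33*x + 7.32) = 2.0412*x^5 - 2.5029*x^4 - 5.9508*x^3 - 7.8183*x^2 + 26.2908*x - 10.5408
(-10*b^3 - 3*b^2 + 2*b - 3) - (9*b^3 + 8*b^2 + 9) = -19*b^3 - 11*b^2 + 2*b - 12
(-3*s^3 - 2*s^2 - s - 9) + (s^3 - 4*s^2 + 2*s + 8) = -2*s^3 - 6*s^2 + s - 1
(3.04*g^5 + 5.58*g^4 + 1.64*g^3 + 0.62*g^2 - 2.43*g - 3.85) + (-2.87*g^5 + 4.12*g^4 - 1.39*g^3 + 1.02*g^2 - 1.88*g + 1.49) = 0.17*g^5 + 9.7*g^4 + 0.25*g^3 + 1.64*g^2 - 4.31*g - 2.36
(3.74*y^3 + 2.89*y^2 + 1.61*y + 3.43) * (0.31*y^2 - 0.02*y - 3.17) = 1.1594*y^5 + 0.8211*y^4 - 11.4145*y^3 - 8.1302*y^2 - 5.1723*y - 10.8731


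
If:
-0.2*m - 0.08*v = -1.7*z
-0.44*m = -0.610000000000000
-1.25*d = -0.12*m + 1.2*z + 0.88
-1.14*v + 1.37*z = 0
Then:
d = -0.74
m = 1.39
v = 0.21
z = 0.17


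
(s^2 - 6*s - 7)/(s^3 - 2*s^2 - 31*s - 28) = 1/(s + 4)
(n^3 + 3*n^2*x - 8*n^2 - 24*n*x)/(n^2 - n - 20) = n*(-n^2 - 3*n*x + 8*n + 24*x)/(-n^2 + n + 20)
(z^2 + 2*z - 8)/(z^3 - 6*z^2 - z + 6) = (z^2 + 2*z - 8)/(z^3 - 6*z^2 - z + 6)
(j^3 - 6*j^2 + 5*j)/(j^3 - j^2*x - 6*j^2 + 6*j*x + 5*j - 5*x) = j/(j - x)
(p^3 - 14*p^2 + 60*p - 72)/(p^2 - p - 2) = (p^2 - 12*p + 36)/(p + 1)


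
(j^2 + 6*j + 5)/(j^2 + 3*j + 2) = (j + 5)/(j + 2)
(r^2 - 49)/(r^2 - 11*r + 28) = (r + 7)/(r - 4)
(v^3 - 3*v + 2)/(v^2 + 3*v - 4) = (v^2 + v - 2)/(v + 4)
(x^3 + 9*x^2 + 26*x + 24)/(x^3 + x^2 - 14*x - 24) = (x + 4)/(x - 4)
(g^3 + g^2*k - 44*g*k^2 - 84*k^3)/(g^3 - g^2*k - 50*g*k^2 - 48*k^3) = (g^2 - 5*g*k - 14*k^2)/(g^2 - 7*g*k - 8*k^2)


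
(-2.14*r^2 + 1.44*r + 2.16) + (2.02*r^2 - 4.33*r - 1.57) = -0.12*r^2 - 2.89*r + 0.59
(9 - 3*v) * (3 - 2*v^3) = 6*v^4 - 18*v^3 - 9*v + 27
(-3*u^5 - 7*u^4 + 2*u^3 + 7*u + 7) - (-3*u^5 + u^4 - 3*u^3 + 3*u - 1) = -8*u^4 + 5*u^3 + 4*u + 8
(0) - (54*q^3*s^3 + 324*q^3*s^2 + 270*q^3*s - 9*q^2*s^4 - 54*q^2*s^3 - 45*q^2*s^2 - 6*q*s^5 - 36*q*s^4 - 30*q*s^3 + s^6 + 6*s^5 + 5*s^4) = -54*q^3*s^3 - 324*q^3*s^2 - 270*q^3*s + 9*q^2*s^4 + 54*q^2*s^3 + 45*q^2*s^2 + 6*q*s^5 + 36*q*s^4 + 30*q*s^3 - s^6 - 6*s^5 - 5*s^4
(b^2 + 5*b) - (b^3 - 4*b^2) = -b^3 + 5*b^2 + 5*b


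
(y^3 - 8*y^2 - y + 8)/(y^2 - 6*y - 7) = (y^2 - 9*y + 8)/(y - 7)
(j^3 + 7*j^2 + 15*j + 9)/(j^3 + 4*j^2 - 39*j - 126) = (j^2 + 4*j + 3)/(j^2 + j - 42)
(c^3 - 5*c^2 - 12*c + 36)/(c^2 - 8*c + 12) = c + 3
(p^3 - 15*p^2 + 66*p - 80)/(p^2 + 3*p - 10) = (p^2 - 13*p + 40)/(p + 5)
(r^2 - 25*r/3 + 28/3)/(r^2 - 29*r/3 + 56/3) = (3*r - 4)/(3*r - 8)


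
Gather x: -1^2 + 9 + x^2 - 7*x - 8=x^2 - 7*x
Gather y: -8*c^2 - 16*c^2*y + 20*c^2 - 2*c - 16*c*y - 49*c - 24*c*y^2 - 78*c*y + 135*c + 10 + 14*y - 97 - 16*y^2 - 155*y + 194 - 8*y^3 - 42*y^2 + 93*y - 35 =12*c^2 + 84*c - 8*y^3 + y^2*(-24*c - 58) + y*(-16*c^2 - 94*c - 48) + 72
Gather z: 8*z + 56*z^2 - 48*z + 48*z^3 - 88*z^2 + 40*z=48*z^3 - 32*z^2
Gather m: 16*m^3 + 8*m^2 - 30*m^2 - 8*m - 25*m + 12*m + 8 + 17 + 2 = 16*m^3 - 22*m^2 - 21*m + 27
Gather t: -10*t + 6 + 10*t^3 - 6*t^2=10*t^3 - 6*t^2 - 10*t + 6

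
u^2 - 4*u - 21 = (u - 7)*(u + 3)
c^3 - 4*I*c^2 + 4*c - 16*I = (c - 4*I)*(c - 2*I)*(c + 2*I)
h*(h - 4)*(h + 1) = h^3 - 3*h^2 - 4*h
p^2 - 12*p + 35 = (p - 7)*(p - 5)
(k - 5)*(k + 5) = k^2 - 25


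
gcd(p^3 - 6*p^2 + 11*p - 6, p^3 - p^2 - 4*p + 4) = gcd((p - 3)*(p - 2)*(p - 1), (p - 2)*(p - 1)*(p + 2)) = p^2 - 3*p + 2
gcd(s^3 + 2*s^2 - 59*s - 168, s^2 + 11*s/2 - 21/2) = s + 7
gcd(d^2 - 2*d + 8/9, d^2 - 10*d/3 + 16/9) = d - 2/3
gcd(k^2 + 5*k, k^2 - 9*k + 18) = 1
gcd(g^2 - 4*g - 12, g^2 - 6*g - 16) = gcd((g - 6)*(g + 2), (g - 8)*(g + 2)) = g + 2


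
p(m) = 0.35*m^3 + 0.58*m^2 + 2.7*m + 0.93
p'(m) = 1.05*m^2 + 1.16*m + 2.7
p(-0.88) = -1.24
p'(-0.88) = 2.49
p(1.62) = 8.31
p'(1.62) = 7.33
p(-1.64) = -3.48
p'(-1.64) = 3.62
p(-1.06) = -1.70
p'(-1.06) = 2.65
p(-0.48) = -0.27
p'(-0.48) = 2.39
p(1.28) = 6.07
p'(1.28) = 5.91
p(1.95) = 11.00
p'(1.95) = 8.95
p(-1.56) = -3.20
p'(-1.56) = 3.45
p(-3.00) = -11.40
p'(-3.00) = 8.67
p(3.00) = 23.70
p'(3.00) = 15.63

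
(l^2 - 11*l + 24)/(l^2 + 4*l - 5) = (l^2 - 11*l + 24)/(l^2 + 4*l - 5)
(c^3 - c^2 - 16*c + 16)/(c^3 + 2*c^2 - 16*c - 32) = (c - 1)/(c + 2)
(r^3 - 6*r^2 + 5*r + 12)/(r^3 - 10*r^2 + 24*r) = (r^2 - 2*r - 3)/(r*(r - 6))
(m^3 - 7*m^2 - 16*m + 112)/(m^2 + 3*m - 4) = (m^2 - 11*m + 28)/(m - 1)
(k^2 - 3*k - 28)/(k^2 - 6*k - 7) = (k + 4)/(k + 1)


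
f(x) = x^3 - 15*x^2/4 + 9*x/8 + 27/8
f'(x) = 3*x^2 - 15*x/2 + 9/8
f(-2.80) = -51.13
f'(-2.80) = 45.64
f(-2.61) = -42.89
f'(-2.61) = 41.14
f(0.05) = 3.42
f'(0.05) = 0.76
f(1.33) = 0.59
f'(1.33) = -3.54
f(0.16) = 3.46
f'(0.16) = 0.00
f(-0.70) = 0.41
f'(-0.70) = 7.84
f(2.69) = -1.27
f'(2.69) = 2.66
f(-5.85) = -331.74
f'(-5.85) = 147.67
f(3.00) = 0.00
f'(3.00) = 5.62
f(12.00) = 1204.88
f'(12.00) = 343.12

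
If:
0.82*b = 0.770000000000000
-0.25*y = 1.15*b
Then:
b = 0.94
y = -4.32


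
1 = 1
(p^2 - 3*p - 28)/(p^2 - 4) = (p^2 - 3*p - 28)/(p^2 - 4)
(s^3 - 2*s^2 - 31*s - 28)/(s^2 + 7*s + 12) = (s^2 - 6*s - 7)/(s + 3)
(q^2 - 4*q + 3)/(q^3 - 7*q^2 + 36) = (q - 1)/(q^2 - 4*q - 12)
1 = 1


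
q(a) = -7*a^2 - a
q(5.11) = -187.89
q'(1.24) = -18.36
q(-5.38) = -197.23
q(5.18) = -193.01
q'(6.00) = -85.00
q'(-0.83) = 10.62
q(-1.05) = -6.67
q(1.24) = -12.00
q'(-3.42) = 46.88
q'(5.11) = -72.54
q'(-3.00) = 41.00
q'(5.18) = -73.52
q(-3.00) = -60.00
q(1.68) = -21.44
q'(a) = -14*a - 1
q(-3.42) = -78.45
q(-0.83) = -3.99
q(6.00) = -258.00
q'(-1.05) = 13.70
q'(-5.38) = 74.32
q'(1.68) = -24.52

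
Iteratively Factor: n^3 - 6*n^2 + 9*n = (n - 3)*(n^2 - 3*n) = (n - 3)^2*(n)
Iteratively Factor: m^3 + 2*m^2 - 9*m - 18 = (m + 2)*(m^2 - 9) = (m + 2)*(m + 3)*(m - 3)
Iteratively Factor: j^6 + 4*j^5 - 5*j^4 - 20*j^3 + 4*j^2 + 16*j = (j + 4)*(j^5 - 5*j^3 + 4*j) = j*(j + 4)*(j^4 - 5*j^2 + 4) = j*(j - 2)*(j + 4)*(j^3 + 2*j^2 - j - 2) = j*(j - 2)*(j + 1)*(j + 4)*(j^2 + j - 2) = j*(j - 2)*(j + 1)*(j + 2)*(j + 4)*(j - 1)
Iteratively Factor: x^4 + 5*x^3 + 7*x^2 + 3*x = (x + 1)*(x^3 + 4*x^2 + 3*x) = (x + 1)*(x + 3)*(x^2 + x) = x*(x + 1)*(x + 3)*(x + 1)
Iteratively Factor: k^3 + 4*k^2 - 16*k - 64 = (k + 4)*(k^2 - 16) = (k - 4)*(k + 4)*(k + 4)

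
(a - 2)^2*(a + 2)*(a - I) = a^4 - 2*a^3 - I*a^3 - 4*a^2 + 2*I*a^2 + 8*a + 4*I*a - 8*I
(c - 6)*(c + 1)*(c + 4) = c^3 - c^2 - 26*c - 24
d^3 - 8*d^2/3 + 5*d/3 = d*(d - 5/3)*(d - 1)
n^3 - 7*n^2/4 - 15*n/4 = n*(n - 3)*(n + 5/4)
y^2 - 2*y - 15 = (y - 5)*(y + 3)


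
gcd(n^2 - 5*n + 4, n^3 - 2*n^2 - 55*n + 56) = n - 1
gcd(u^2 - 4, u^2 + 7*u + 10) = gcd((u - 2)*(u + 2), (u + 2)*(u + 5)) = u + 2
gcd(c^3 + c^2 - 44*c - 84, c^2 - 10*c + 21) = c - 7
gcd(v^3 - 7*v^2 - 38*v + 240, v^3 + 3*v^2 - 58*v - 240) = v^2 - 2*v - 48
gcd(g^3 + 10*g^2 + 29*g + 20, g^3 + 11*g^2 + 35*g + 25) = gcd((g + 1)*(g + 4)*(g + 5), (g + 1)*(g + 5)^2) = g^2 + 6*g + 5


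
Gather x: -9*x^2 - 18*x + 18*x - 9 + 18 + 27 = 36 - 9*x^2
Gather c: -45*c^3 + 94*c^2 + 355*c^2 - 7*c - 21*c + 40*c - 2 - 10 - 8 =-45*c^3 + 449*c^2 + 12*c - 20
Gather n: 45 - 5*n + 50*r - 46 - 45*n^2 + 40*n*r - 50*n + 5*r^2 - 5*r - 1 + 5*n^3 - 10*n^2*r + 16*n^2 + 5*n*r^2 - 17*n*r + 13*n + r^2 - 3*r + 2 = 5*n^3 + n^2*(-10*r - 29) + n*(5*r^2 + 23*r - 42) + 6*r^2 + 42*r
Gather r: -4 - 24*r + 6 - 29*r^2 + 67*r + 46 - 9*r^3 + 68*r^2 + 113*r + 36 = -9*r^3 + 39*r^2 + 156*r + 84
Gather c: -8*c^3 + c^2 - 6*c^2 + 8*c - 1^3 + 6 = -8*c^3 - 5*c^2 + 8*c + 5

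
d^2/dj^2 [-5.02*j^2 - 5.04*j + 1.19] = -10.0400000000000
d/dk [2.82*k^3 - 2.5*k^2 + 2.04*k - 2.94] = 8.46*k^2 - 5.0*k + 2.04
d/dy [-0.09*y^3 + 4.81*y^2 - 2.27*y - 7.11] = -0.27*y^2 + 9.62*y - 2.27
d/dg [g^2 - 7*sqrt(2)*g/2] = 2*g - 7*sqrt(2)/2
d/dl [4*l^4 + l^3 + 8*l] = 16*l^3 + 3*l^2 + 8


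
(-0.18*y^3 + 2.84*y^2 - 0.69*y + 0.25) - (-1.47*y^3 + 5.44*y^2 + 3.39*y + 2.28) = 1.29*y^3 - 2.6*y^2 - 4.08*y - 2.03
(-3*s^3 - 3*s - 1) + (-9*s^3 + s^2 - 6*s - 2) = -12*s^3 + s^2 - 9*s - 3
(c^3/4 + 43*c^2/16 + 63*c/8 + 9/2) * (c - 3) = c^4/4 + 31*c^3/16 - 3*c^2/16 - 153*c/8 - 27/2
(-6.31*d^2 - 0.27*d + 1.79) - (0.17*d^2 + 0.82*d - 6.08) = -6.48*d^2 - 1.09*d + 7.87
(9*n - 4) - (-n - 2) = 10*n - 2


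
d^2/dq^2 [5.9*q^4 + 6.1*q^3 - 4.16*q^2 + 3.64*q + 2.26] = 70.8*q^2 + 36.6*q - 8.32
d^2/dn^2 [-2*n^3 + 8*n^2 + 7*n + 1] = 16 - 12*n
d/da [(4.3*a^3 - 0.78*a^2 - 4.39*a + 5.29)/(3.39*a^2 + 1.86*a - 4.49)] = (14.577*a^4 + 15.996*a^3 - 44.4897*a^2 - 28.8618*a + 9.8717)/(11.4921*a^4 + 12.6108*a^3 - 26.9826*a^2 - 16.7028*a + 20.1601)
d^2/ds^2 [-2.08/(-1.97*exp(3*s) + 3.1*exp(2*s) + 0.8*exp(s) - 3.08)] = ((-36.8784*exp(2*s) + 25.792*exp(s) + 1.664)*(1.97*exp(3*s) - 3.1*exp(2*s) - 0.8*exp(s) + 3.08) + 2.08*(-11.82*exp(2*s) + 12.4*exp(s) + 1.6)*(-5.91*exp(2*s) + 6.2*exp(s) + 0.8)*exp(s))*exp(s)/(1.97*exp(3*s) - 3.1*exp(2*s) - 0.8*exp(s) + 3.08)^3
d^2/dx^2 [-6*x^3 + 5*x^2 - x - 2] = 10 - 36*x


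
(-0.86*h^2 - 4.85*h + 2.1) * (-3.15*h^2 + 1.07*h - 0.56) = 2.709*h^4 + 14.3573*h^3 - 11.3229*h^2 + 4.963*h - 1.176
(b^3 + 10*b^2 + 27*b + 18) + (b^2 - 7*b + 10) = b^3 + 11*b^2 + 20*b + 28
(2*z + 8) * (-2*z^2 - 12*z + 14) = -4*z^3 - 40*z^2 - 68*z + 112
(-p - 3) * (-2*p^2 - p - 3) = 2*p^3 + 7*p^2 + 6*p + 9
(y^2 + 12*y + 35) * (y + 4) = y^3 + 16*y^2 + 83*y + 140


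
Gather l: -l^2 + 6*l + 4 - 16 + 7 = -l^2 + 6*l - 5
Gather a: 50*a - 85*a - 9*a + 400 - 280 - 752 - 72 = -44*a - 704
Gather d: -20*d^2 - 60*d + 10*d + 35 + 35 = -20*d^2 - 50*d + 70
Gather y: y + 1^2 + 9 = y + 10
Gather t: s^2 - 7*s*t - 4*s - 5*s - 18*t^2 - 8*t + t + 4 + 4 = s^2 - 9*s - 18*t^2 + t*(-7*s - 7) + 8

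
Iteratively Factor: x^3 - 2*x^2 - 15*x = (x + 3)*(x^2 - 5*x) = (x - 5)*(x + 3)*(x)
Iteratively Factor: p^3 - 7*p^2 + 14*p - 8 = (p - 1)*(p^2 - 6*p + 8) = (p - 4)*(p - 1)*(p - 2)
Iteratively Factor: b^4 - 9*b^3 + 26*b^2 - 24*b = (b - 2)*(b^3 - 7*b^2 + 12*b) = b*(b - 2)*(b^2 - 7*b + 12) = b*(b - 4)*(b - 2)*(b - 3)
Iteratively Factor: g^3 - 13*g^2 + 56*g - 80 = (g - 4)*(g^2 - 9*g + 20) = (g - 5)*(g - 4)*(g - 4)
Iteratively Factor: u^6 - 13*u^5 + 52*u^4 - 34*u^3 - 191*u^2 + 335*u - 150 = (u - 1)*(u^5 - 12*u^4 + 40*u^3 + 6*u^2 - 185*u + 150) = (u - 5)*(u - 1)*(u^4 - 7*u^3 + 5*u^2 + 31*u - 30) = (u - 5)*(u - 1)*(u + 2)*(u^3 - 9*u^2 + 23*u - 15) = (u - 5)*(u - 1)^2*(u + 2)*(u^2 - 8*u + 15) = (u - 5)^2*(u - 1)^2*(u + 2)*(u - 3)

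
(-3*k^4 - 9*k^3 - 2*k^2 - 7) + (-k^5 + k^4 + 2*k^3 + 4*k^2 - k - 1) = -k^5 - 2*k^4 - 7*k^3 + 2*k^2 - k - 8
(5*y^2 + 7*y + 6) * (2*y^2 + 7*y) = 10*y^4 + 49*y^3 + 61*y^2 + 42*y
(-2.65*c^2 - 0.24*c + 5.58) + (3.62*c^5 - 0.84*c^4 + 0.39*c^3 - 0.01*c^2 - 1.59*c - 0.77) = 3.62*c^5 - 0.84*c^4 + 0.39*c^3 - 2.66*c^2 - 1.83*c + 4.81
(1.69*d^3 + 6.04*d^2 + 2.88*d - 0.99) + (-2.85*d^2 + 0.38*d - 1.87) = 1.69*d^3 + 3.19*d^2 + 3.26*d - 2.86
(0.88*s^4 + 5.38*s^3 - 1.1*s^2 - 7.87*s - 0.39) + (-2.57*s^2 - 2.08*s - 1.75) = 0.88*s^4 + 5.38*s^3 - 3.67*s^2 - 9.95*s - 2.14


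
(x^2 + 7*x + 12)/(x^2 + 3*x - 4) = (x + 3)/(x - 1)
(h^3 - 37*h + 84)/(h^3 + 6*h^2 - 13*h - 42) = (h - 4)/(h + 2)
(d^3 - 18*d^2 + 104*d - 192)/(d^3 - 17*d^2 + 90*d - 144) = (d - 4)/(d - 3)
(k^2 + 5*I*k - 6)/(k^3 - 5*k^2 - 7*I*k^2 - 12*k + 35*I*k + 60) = (k^2 + 5*I*k - 6)/(k^3 - k^2*(5 + 7*I) + k*(-12 + 35*I) + 60)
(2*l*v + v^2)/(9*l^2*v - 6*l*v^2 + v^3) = (2*l + v)/(9*l^2 - 6*l*v + v^2)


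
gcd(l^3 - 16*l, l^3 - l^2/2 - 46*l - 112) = l + 4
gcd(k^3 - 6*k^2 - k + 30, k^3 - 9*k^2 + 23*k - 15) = k^2 - 8*k + 15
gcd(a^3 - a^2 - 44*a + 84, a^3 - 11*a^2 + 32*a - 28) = a - 2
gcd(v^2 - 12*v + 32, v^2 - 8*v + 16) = v - 4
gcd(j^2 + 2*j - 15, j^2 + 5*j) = j + 5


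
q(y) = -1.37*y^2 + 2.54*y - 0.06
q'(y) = 2.54 - 2.74*y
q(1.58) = 0.53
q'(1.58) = -1.79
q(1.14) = 1.06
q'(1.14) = -0.58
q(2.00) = -0.46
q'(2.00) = -2.94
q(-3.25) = -22.79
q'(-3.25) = 11.44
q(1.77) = 0.14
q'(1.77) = -2.31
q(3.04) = -5.00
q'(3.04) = -5.79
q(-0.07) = -0.24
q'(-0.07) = 2.73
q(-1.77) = -8.85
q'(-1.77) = 7.39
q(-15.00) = -346.41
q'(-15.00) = 43.64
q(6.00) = -34.14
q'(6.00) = -13.90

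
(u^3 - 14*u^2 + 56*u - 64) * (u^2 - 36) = u^5 - 14*u^4 + 20*u^3 + 440*u^2 - 2016*u + 2304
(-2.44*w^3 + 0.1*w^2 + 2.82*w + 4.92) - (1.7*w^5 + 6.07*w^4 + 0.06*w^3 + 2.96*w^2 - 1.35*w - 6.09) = -1.7*w^5 - 6.07*w^4 - 2.5*w^3 - 2.86*w^2 + 4.17*w + 11.01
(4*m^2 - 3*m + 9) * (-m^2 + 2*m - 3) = -4*m^4 + 11*m^3 - 27*m^2 + 27*m - 27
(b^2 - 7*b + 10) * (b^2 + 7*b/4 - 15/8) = b^4 - 21*b^3/4 - 33*b^2/8 + 245*b/8 - 75/4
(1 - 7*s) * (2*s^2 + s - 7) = -14*s^3 - 5*s^2 + 50*s - 7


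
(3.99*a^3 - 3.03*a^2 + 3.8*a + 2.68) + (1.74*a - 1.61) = 3.99*a^3 - 3.03*a^2 + 5.54*a + 1.07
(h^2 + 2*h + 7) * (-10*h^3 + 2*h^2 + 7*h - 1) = -10*h^5 - 18*h^4 - 59*h^3 + 27*h^2 + 47*h - 7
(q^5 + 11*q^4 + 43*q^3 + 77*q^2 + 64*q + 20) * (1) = q^5 + 11*q^4 + 43*q^3 + 77*q^2 + 64*q + 20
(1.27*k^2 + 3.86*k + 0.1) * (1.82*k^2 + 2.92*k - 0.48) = 2.3114*k^4 + 10.7336*k^3 + 10.8436*k^2 - 1.5608*k - 0.048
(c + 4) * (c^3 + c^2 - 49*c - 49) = c^4 + 5*c^3 - 45*c^2 - 245*c - 196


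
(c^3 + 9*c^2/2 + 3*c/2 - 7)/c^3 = 1 + 9/(2*c) + 3/(2*c^2) - 7/c^3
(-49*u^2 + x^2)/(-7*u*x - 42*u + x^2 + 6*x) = (7*u + x)/(x + 6)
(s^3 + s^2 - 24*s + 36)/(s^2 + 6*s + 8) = (s^3 + s^2 - 24*s + 36)/(s^2 + 6*s + 8)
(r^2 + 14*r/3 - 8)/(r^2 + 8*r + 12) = (r - 4/3)/(r + 2)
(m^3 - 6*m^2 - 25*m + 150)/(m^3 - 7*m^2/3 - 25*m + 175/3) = 3*(m - 6)/(3*m - 7)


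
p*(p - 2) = p^2 - 2*p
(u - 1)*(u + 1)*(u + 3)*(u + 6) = u^4 + 9*u^3 + 17*u^2 - 9*u - 18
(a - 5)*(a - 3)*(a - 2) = a^3 - 10*a^2 + 31*a - 30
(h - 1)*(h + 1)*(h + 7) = h^3 + 7*h^2 - h - 7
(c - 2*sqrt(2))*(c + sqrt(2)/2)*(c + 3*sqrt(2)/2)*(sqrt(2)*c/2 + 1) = sqrt(2)*c^4/2 + c^3 - 13*sqrt(2)*c^2/4 - 19*c/2 - 3*sqrt(2)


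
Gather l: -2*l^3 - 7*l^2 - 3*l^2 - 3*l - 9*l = -2*l^3 - 10*l^2 - 12*l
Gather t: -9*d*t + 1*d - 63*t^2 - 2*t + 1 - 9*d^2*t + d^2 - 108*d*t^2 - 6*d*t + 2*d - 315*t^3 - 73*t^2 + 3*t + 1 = d^2 + 3*d - 315*t^3 + t^2*(-108*d - 136) + t*(-9*d^2 - 15*d + 1) + 2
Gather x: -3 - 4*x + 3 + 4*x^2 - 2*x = 4*x^2 - 6*x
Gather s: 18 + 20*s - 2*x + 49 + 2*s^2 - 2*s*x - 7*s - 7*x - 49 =2*s^2 + s*(13 - 2*x) - 9*x + 18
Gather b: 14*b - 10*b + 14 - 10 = 4*b + 4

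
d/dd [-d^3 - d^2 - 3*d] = -3*d^2 - 2*d - 3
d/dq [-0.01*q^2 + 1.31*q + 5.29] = 1.31 - 0.02*q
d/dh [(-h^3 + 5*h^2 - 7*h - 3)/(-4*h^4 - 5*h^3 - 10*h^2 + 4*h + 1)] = (-4*h^6 + 40*h^5 - 49*h^4 - 126*h^3 - 98*h^2 - 50*h + 5)/(16*h^8 + 40*h^7 + 105*h^6 + 68*h^5 + 52*h^4 - 90*h^3 - 4*h^2 + 8*h + 1)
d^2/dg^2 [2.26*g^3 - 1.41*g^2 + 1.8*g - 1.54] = 13.56*g - 2.82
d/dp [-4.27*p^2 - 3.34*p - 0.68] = -8.54*p - 3.34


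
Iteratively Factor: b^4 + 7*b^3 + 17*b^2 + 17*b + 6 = (b + 2)*(b^3 + 5*b^2 + 7*b + 3) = (b + 1)*(b + 2)*(b^2 + 4*b + 3) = (b + 1)^2*(b + 2)*(b + 3)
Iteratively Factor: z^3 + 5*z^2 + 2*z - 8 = (z + 4)*(z^2 + z - 2) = (z - 1)*(z + 4)*(z + 2)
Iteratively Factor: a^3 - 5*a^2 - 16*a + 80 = (a + 4)*(a^2 - 9*a + 20) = (a - 4)*(a + 4)*(a - 5)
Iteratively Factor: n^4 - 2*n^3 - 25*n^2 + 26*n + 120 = (n + 2)*(n^3 - 4*n^2 - 17*n + 60) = (n - 3)*(n + 2)*(n^2 - n - 20) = (n - 5)*(n - 3)*(n + 2)*(n + 4)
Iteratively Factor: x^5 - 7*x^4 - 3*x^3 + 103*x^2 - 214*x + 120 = (x - 2)*(x^4 - 5*x^3 - 13*x^2 + 77*x - 60) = (x - 2)*(x + 4)*(x^3 - 9*x^2 + 23*x - 15) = (x - 2)*(x - 1)*(x + 4)*(x^2 - 8*x + 15) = (x - 5)*(x - 2)*(x - 1)*(x + 4)*(x - 3)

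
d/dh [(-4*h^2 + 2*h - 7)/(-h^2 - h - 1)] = 3*(2*h^2 - 2*h - 3)/(h^4 + 2*h^3 + 3*h^2 + 2*h + 1)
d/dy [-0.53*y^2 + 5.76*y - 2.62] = 5.76 - 1.06*y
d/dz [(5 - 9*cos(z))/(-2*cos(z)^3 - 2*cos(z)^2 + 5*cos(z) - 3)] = 4*(36*cos(z)^3 - 12*cos(z)^2 - 20*cos(z) - 2)*sin(z)/(-4*sin(z)^2 - 7*cos(z) + cos(3*z) + 10)^2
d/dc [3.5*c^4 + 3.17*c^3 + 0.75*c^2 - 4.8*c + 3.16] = 14.0*c^3 + 9.51*c^2 + 1.5*c - 4.8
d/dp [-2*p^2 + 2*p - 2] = 2 - 4*p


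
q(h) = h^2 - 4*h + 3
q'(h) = 2*h - 4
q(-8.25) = 104.06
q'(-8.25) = -20.50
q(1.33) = -0.55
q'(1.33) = -1.34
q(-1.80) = 13.44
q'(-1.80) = -7.60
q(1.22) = -0.39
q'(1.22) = -1.56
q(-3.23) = 26.35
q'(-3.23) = -10.46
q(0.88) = 0.25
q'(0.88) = -2.24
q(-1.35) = 10.22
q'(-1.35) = -6.70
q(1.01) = -0.02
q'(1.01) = -1.98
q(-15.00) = 288.00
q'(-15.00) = -34.00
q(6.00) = 15.00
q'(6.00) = 8.00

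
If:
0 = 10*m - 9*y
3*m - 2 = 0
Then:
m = 2/3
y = 20/27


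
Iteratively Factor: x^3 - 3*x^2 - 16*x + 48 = (x - 4)*(x^2 + x - 12) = (x - 4)*(x - 3)*(x + 4)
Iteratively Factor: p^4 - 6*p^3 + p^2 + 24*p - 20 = (p + 2)*(p^3 - 8*p^2 + 17*p - 10) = (p - 1)*(p + 2)*(p^2 - 7*p + 10) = (p - 2)*(p - 1)*(p + 2)*(p - 5)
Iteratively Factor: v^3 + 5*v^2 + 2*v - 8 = (v - 1)*(v^2 + 6*v + 8) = (v - 1)*(v + 4)*(v + 2)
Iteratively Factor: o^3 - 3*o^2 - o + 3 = (o + 1)*(o^2 - 4*o + 3) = (o - 1)*(o + 1)*(o - 3)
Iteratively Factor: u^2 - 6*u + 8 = (u - 4)*(u - 2)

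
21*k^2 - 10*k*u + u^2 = (-7*k + u)*(-3*k + u)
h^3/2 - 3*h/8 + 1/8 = (h/2 + 1/2)*(h - 1/2)^2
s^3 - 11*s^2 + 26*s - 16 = (s - 8)*(s - 2)*(s - 1)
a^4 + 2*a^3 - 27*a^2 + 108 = (a - 3)^2*(a + 2)*(a + 6)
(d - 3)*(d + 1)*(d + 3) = d^3 + d^2 - 9*d - 9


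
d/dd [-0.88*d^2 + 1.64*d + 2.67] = 1.64 - 1.76*d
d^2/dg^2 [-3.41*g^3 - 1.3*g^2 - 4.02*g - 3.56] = -20.46*g - 2.6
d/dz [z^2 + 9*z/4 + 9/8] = 2*z + 9/4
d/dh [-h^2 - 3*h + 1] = -2*h - 3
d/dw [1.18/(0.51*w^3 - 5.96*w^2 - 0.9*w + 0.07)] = (-1.8054*w^2 + 14.0656*w + 1.062)/(0.51*w^3 - 5.96*w^2 - 0.9*w + 0.07)^2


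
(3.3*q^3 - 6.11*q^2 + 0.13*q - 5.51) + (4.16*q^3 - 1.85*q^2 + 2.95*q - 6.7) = 7.46*q^3 - 7.96*q^2 + 3.08*q - 12.21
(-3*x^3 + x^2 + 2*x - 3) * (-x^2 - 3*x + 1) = 3*x^5 + 8*x^4 - 8*x^3 - 2*x^2 + 11*x - 3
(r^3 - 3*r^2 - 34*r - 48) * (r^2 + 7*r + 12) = r^5 + 4*r^4 - 43*r^3 - 322*r^2 - 744*r - 576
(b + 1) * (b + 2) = b^2 + 3*b + 2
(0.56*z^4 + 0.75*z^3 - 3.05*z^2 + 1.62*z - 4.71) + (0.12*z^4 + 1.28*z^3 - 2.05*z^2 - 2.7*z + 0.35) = 0.68*z^4 + 2.03*z^3 - 5.1*z^2 - 1.08*z - 4.36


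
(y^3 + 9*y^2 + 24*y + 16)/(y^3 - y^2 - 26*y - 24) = (y + 4)/(y - 6)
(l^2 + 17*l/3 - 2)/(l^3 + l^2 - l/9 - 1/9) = 3*(l + 6)/(3*l^2 + 4*l + 1)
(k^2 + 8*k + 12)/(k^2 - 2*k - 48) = (k + 2)/(k - 8)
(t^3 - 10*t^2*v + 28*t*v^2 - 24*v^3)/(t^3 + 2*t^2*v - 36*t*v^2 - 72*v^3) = (t^2 - 4*t*v + 4*v^2)/(t^2 + 8*t*v + 12*v^2)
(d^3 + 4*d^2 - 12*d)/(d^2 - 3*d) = (d^2 + 4*d - 12)/(d - 3)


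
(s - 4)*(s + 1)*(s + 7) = s^3 + 4*s^2 - 25*s - 28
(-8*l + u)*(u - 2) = -8*l*u + 16*l + u^2 - 2*u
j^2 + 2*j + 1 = (j + 1)^2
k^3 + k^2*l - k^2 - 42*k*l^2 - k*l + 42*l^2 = (k - 1)*(k - 6*l)*(k + 7*l)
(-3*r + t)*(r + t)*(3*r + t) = -9*r^3 - 9*r^2*t + r*t^2 + t^3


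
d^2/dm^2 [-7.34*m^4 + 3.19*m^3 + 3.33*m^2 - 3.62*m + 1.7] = -88.08*m^2 + 19.14*m + 6.66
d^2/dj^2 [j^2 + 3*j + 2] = 2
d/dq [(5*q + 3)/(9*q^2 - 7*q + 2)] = (-45*q^2 - 54*q + 31)/(81*q^4 - 126*q^3 + 85*q^2 - 28*q + 4)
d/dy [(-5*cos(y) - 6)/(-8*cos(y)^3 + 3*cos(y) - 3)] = (60*cos(y) + 72*cos(2*y) + 20*cos(3*y) + 39)*sin(y)/(8*cos(y)^3 - 3*cos(y) + 3)^2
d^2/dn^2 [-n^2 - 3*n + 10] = -2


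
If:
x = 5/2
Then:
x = 5/2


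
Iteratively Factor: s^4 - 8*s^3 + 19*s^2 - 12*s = (s - 4)*(s^3 - 4*s^2 + 3*s) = (s - 4)*(s - 3)*(s^2 - s) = (s - 4)*(s - 3)*(s - 1)*(s)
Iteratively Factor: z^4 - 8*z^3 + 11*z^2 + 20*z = (z)*(z^3 - 8*z^2 + 11*z + 20) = z*(z + 1)*(z^2 - 9*z + 20) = z*(z - 5)*(z + 1)*(z - 4)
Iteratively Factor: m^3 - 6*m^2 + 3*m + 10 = (m - 5)*(m^2 - m - 2) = (m - 5)*(m - 2)*(m + 1)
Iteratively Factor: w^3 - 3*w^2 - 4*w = (w - 4)*(w^2 + w) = (w - 4)*(w + 1)*(w)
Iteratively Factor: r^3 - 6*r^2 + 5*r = (r)*(r^2 - 6*r + 5) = r*(r - 1)*(r - 5)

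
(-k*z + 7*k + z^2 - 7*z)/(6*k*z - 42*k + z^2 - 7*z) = (-k + z)/(6*k + z)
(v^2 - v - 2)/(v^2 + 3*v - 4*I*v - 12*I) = (v^2 - v - 2)/(v^2 + v*(3 - 4*I) - 12*I)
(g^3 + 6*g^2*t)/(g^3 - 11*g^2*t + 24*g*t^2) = g*(g + 6*t)/(g^2 - 11*g*t + 24*t^2)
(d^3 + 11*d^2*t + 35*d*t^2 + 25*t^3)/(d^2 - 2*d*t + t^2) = (d^3 + 11*d^2*t + 35*d*t^2 + 25*t^3)/(d^2 - 2*d*t + t^2)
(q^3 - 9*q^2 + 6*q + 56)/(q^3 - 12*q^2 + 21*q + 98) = (q - 4)/(q - 7)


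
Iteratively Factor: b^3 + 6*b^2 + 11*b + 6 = (b + 2)*(b^2 + 4*b + 3) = (b + 1)*(b + 2)*(b + 3)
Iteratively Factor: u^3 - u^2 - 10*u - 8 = (u + 1)*(u^2 - 2*u - 8) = (u - 4)*(u + 1)*(u + 2)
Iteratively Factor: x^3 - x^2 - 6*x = (x + 2)*(x^2 - 3*x) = (x - 3)*(x + 2)*(x)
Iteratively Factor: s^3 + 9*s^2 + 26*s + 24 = (s + 3)*(s^2 + 6*s + 8) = (s + 3)*(s + 4)*(s + 2)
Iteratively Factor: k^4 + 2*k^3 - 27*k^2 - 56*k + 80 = (k - 5)*(k^3 + 7*k^2 + 8*k - 16) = (k - 5)*(k + 4)*(k^2 + 3*k - 4) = (k - 5)*(k - 1)*(k + 4)*(k + 4)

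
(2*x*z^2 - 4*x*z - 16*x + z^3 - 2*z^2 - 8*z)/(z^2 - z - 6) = (2*x*z - 8*x + z^2 - 4*z)/(z - 3)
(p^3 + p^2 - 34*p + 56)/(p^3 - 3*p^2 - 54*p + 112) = (p - 4)/(p - 8)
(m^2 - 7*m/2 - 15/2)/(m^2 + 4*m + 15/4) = 2*(m - 5)/(2*m + 5)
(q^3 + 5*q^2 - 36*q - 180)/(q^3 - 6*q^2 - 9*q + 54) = (q^2 + 11*q + 30)/(q^2 - 9)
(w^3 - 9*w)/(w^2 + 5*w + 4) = w*(w^2 - 9)/(w^2 + 5*w + 4)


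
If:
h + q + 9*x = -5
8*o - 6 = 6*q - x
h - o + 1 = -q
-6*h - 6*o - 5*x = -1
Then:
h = -11/64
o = 25/32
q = -3/64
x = -17/32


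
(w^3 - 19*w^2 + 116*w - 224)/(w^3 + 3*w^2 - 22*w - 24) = (w^2 - 15*w + 56)/(w^2 + 7*w + 6)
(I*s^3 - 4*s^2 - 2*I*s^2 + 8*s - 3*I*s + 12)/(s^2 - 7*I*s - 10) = (I*s^3 - 2*s^2*(2 + I) + s*(8 - 3*I) + 12)/(s^2 - 7*I*s - 10)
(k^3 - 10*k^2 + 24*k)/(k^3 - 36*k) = (k - 4)/(k + 6)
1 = 1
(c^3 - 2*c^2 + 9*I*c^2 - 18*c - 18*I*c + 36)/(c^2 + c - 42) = (c^3 + c^2*(-2 + 9*I) - 18*c*(1 + I) + 36)/(c^2 + c - 42)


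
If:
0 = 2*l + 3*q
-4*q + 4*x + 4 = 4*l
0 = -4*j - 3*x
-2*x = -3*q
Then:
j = 9/16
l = 3/4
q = -1/2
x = -3/4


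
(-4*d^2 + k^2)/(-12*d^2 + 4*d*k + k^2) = (2*d + k)/(6*d + k)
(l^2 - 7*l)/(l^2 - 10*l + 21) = l/(l - 3)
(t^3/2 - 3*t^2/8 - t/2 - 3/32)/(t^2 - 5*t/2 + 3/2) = (8*t^2 + 6*t + 1)/(16*(t - 1))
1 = 1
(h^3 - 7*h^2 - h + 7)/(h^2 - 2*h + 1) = (h^2 - 6*h - 7)/(h - 1)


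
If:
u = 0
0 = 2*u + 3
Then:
No Solution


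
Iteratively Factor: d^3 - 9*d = (d + 3)*(d^2 - 3*d) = d*(d + 3)*(d - 3)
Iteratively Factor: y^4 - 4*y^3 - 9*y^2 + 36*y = (y - 4)*(y^3 - 9*y) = y*(y - 4)*(y^2 - 9) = y*(y - 4)*(y + 3)*(y - 3)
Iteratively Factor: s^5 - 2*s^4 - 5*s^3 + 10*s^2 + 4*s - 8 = (s + 1)*(s^4 - 3*s^3 - 2*s^2 + 12*s - 8) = (s + 1)*(s + 2)*(s^3 - 5*s^2 + 8*s - 4) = (s - 2)*(s + 1)*(s + 2)*(s^2 - 3*s + 2) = (s - 2)*(s - 1)*(s + 1)*(s + 2)*(s - 2)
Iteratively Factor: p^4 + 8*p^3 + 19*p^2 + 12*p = (p)*(p^3 + 8*p^2 + 19*p + 12) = p*(p + 4)*(p^2 + 4*p + 3) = p*(p + 3)*(p + 4)*(p + 1)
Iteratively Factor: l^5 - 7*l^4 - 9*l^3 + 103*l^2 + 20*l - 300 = (l + 2)*(l^4 - 9*l^3 + 9*l^2 + 85*l - 150) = (l - 5)*(l + 2)*(l^3 - 4*l^2 - 11*l + 30) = (l - 5)*(l - 2)*(l + 2)*(l^2 - 2*l - 15) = (l - 5)*(l - 2)*(l + 2)*(l + 3)*(l - 5)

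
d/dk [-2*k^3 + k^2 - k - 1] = -6*k^2 + 2*k - 1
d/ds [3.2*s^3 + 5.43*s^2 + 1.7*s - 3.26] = 9.6*s^2 + 10.86*s + 1.7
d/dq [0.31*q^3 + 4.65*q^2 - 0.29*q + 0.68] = 0.93*q^2 + 9.3*q - 0.29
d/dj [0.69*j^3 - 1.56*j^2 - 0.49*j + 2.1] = 2.07*j^2 - 3.12*j - 0.49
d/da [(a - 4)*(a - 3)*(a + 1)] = 3*a^2 - 12*a + 5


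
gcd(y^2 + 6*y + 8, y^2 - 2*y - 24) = y + 4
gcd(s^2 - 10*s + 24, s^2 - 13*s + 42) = s - 6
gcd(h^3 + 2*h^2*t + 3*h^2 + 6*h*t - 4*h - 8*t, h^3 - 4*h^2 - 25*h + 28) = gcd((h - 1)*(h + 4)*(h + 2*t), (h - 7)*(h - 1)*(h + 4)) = h^2 + 3*h - 4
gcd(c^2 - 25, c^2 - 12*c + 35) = c - 5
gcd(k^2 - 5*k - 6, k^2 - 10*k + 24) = k - 6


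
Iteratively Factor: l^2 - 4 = (l + 2)*(l - 2)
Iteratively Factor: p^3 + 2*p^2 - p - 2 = (p - 1)*(p^2 + 3*p + 2) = (p - 1)*(p + 1)*(p + 2)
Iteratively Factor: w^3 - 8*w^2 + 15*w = (w)*(w^2 - 8*w + 15) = w*(w - 5)*(w - 3)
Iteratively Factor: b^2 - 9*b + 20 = (b - 4)*(b - 5)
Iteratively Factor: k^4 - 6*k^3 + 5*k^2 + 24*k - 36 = (k - 3)*(k^3 - 3*k^2 - 4*k + 12) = (k - 3)*(k + 2)*(k^2 - 5*k + 6) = (k - 3)*(k - 2)*(k + 2)*(k - 3)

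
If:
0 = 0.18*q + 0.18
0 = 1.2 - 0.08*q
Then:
No Solution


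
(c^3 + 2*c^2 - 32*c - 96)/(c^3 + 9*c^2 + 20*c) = (c^2 - 2*c - 24)/(c*(c + 5))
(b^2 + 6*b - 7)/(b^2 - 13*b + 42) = (b^2 + 6*b - 7)/(b^2 - 13*b + 42)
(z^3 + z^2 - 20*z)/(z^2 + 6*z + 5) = z*(z - 4)/(z + 1)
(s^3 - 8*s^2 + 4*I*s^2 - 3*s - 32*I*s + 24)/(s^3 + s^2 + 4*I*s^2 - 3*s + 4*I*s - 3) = (s - 8)/(s + 1)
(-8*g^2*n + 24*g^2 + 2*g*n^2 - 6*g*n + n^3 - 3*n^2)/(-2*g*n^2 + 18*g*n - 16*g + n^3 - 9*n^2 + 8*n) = (4*g*n - 12*g + n^2 - 3*n)/(n^2 - 9*n + 8)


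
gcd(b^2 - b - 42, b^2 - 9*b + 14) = b - 7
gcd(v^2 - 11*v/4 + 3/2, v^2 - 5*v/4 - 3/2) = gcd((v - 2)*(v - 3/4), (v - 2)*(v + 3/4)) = v - 2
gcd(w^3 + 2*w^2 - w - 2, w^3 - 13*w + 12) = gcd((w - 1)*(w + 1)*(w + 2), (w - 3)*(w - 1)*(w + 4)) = w - 1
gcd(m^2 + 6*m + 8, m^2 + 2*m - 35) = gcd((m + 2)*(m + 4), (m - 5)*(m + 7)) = 1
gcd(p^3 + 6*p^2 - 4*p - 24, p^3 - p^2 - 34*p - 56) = p + 2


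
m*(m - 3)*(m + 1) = m^3 - 2*m^2 - 3*m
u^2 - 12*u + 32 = (u - 8)*(u - 4)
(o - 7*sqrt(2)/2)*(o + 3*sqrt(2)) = o^2 - sqrt(2)*o/2 - 21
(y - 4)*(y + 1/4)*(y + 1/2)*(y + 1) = y^4 - 9*y^3/4 - 49*y^2/8 - 27*y/8 - 1/2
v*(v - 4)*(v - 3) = v^3 - 7*v^2 + 12*v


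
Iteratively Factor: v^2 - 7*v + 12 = (v - 3)*(v - 4)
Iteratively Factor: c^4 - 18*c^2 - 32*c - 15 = (c + 1)*(c^3 - c^2 - 17*c - 15) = (c + 1)^2*(c^2 - 2*c - 15) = (c - 5)*(c + 1)^2*(c + 3)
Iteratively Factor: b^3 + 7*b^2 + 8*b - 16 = (b + 4)*(b^2 + 3*b - 4) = (b - 1)*(b + 4)*(b + 4)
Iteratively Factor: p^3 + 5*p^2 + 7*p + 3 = (p + 1)*(p^2 + 4*p + 3) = (p + 1)^2*(p + 3)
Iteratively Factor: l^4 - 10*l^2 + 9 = (l - 3)*(l^3 + 3*l^2 - l - 3) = (l - 3)*(l + 1)*(l^2 + 2*l - 3) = (l - 3)*(l - 1)*(l + 1)*(l + 3)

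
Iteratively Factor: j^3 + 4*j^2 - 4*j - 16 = (j - 2)*(j^2 + 6*j + 8) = (j - 2)*(j + 2)*(j + 4)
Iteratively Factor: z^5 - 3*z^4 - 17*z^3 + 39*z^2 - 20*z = (z - 1)*(z^4 - 2*z^3 - 19*z^2 + 20*z) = (z - 1)^2*(z^3 - z^2 - 20*z) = (z - 5)*(z - 1)^2*(z^2 + 4*z) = (z - 5)*(z - 1)^2*(z + 4)*(z)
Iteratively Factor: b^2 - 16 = (b + 4)*(b - 4)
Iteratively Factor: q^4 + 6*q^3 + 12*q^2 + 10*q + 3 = (q + 1)*(q^3 + 5*q^2 + 7*q + 3) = (q + 1)^2*(q^2 + 4*q + 3) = (q + 1)^3*(q + 3)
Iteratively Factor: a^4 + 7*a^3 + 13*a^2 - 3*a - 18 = (a - 1)*(a^3 + 8*a^2 + 21*a + 18) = (a - 1)*(a + 3)*(a^2 + 5*a + 6) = (a - 1)*(a + 3)^2*(a + 2)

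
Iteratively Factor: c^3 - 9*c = (c)*(c^2 - 9) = c*(c - 3)*(c + 3)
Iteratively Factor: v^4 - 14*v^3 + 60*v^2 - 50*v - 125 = (v + 1)*(v^3 - 15*v^2 + 75*v - 125) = (v - 5)*(v + 1)*(v^2 - 10*v + 25) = (v - 5)^2*(v + 1)*(v - 5)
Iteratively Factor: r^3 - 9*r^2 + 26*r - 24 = (r - 2)*(r^2 - 7*r + 12) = (r - 3)*(r - 2)*(r - 4)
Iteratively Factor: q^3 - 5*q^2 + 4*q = (q - 4)*(q^2 - q) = (q - 4)*(q - 1)*(q)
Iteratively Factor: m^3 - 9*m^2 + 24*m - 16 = (m - 4)*(m^2 - 5*m + 4) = (m - 4)^2*(m - 1)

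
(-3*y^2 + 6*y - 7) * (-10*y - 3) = 30*y^3 - 51*y^2 + 52*y + 21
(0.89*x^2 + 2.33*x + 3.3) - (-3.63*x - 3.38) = 0.89*x^2 + 5.96*x + 6.68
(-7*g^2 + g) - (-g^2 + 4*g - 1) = -6*g^2 - 3*g + 1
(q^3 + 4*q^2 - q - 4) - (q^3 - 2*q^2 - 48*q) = 6*q^2 + 47*q - 4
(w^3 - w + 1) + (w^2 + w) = w^3 + w^2 + 1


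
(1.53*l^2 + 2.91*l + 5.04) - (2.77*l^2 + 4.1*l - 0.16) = -1.24*l^2 - 1.19*l + 5.2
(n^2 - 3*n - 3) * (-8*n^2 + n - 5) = -8*n^4 + 25*n^3 + 16*n^2 + 12*n + 15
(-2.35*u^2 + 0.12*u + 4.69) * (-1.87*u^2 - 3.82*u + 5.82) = 4.3945*u^4 + 8.7526*u^3 - 22.9057*u^2 - 17.2174*u + 27.2958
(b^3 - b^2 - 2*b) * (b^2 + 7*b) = b^5 + 6*b^4 - 9*b^3 - 14*b^2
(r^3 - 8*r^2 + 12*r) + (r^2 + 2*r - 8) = r^3 - 7*r^2 + 14*r - 8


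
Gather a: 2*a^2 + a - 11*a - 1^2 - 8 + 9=2*a^2 - 10*a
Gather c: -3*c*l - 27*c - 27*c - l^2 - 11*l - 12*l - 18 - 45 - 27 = c*(-3*l - 54) - l^2 - 23*l - 90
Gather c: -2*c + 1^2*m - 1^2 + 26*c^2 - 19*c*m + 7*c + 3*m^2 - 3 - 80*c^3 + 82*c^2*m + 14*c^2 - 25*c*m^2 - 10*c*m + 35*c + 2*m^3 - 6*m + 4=-80*c^3 + c^2*(82*m + 40) + c*(-25*m^2 - 29*m + 40) + 2*m^3 + 3*m^2 - 5*m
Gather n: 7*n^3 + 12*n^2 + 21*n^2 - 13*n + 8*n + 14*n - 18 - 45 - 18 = 7*n^3 + 33*n^2 + 9*n - 81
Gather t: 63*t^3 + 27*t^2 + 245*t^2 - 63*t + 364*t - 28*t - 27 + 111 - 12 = 63*t^3 + 272*t^2 + 273*t + 72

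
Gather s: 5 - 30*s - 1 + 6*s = 4 - 24*s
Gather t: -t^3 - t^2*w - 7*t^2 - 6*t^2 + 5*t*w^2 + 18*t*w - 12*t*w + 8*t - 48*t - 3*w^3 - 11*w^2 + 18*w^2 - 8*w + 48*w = -t^3 + t^2*(-w - 13) + t*(5*w^2 + 6*w - 40) - 3*w^3 + 7*w^2 + 40*w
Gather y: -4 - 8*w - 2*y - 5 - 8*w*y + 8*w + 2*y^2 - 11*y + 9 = 2*y^2 + y*(-8*w - 13)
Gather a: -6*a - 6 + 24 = 18 - 6*a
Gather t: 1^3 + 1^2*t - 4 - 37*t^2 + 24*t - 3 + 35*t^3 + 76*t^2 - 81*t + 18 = 35*t^3 + 39*t^2 - 56*t + 12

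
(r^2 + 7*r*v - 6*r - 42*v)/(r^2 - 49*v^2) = (r - 6)/(r - 7*v)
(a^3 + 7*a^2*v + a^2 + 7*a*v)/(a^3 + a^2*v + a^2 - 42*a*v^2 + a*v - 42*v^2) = a/(a - 6*v)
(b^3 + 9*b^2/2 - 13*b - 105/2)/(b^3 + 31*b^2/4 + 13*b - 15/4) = 2*(2*b - 7)/(4*b - 1)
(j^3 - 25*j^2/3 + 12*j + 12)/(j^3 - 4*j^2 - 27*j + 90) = (j + 2/3)/(j + 5)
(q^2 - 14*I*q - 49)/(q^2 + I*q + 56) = (q - 7*I)/(q + 8*I)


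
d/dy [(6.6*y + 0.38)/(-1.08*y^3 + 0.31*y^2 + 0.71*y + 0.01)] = (14.256*y^3 - 0.8148*y^2 - 0.2356*y - 0.2038)/(1.1664*y^6 - 0.6696*y^5 - 1.4375*y^4 + 0.4186*y^3 + 0.5103*y^2 + 0.0142*y + 0.0001)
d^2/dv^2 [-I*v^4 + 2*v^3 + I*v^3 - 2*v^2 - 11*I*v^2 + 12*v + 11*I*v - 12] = -12*I*v^2 + 6*v*(2 + I) - 4 - 22*I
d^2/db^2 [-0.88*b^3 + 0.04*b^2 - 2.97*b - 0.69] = 0.08 - 5.28*b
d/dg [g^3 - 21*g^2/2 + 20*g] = 3*g^2 - 21*g + 20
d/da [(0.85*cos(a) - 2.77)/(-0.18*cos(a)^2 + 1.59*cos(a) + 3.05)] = (-0.153*cos(a)^2 + 0.9972*cos(a) - 6.9968)*sin(a)/(0.0324*cos(a)^4 - 0.5724*cos(a)^3 + 1.4301*cos(a)^2 + 9.699*cos(a) + 9.3025)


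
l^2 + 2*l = l*(l + 2)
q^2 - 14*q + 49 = (q - 7)^2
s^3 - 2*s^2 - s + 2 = (s - 2)*(s - 1)*(s + 1)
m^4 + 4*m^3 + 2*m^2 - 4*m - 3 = (m - 1)*(m + 1)^2*(m + 3)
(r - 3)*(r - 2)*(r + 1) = r^3 - 4*r^2 + r + 6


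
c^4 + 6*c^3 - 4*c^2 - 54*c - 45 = (c - 3)*(c + 1)*(c + 3)*(c + 5)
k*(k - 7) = k^2 - 7*k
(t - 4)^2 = t^2 - 8*t + 16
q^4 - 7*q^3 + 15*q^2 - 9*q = q*(q - 3)^2*(q - 1)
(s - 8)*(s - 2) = s^2 - 10*s + 16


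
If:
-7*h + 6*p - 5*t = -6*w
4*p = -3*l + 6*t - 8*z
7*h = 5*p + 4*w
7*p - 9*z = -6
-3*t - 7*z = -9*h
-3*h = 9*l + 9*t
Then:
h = 3246/5039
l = -3428/5039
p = -246/5039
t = 2346/5039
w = 5988/5039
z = 3168/5039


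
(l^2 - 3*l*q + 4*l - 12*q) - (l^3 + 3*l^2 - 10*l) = -l^3 - 2*l^2 - 3*l*q + 14*l - 12*q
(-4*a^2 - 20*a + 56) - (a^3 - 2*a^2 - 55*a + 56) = -a^3 - 2*a^2 + 35*a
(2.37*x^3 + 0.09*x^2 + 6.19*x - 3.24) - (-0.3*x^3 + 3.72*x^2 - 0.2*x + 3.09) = 2.67*x^3 - 3.63*x^2 + 6.39*x - 6.33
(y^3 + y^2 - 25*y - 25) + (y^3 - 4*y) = 2*y^3 + y^2 - 29*y - 25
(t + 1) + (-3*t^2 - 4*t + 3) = -3*t^2 - 3*t + 4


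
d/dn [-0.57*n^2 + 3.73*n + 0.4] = 3.73 - 1.14*n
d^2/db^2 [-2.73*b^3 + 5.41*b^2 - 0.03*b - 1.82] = 10.82 - 16.38*b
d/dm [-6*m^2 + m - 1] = 1 - 12*m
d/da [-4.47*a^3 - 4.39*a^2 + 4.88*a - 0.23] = -13.41*a^2 - 8.78*a + 4.88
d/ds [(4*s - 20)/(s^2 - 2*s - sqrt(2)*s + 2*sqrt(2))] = 4*(s^2 - 2*s - sqrt(2)*s + (s - 5)*(-2*s + sqrt(2) + 2) + 2*sqrt(2))/(s^2 - 2*s - sqrt(2)*s + 2*sqrt(2))^2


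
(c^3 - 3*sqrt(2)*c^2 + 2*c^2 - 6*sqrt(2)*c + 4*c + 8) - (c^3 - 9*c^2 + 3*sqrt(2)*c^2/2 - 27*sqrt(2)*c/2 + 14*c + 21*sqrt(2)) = -9*sqrt(2)*c^2/2 + 11*c^2 - 10*c + 15*sqrt(2)*c/2 - 21*sqrt(2) + 8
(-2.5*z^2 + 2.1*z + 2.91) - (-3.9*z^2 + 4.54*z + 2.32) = 1.4*z^2 - 2.44*z + 0.59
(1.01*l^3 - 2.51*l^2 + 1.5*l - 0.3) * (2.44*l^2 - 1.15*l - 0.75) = 2.4644*l^5 - 7.2859*l^4 + 5.789*l^3 - 0.5745*l^2 - 0.78*l + 0.225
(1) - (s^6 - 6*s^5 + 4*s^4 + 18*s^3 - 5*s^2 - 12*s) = -s^6 + 6*s^5 - 4*s^4 - 18*s^3 + 5*s^2 + 12*s + 1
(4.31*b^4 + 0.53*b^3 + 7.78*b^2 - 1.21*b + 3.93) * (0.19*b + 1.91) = 0.8189*b^5 + 8.3328*b^4 + 2.4905*b^3 + 14.6299*b^2 - 1.5644*b + 7.5063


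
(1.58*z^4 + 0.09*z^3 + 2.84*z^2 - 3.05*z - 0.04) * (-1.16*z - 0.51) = -1.8328*z^5 - 0.9102*z^4 - 3.3403*z^3 + 2.0896*z^2 + 1.6019*z + 0.0204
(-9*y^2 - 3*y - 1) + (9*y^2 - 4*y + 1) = -7*y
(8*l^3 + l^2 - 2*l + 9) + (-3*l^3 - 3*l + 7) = 5*l^3 + l^2 - 5*l + 16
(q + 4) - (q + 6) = -2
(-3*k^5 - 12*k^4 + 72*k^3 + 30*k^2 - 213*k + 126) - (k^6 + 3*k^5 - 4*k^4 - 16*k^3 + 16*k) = -k^6 - 6*k^5 - 8*k^4 + 88*k^3 + 30*k^2 - 229*k + 126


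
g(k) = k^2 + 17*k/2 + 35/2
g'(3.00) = 14.50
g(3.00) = 52.00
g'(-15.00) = -21.50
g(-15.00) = 115.00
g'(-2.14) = 4.22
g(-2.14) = 3.89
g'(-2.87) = 2.76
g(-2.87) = 1.34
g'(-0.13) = 8.24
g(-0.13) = 16.41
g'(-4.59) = -0.68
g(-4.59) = -0.45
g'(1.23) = 10.96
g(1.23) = 29.47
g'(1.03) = 10.56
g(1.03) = 27.32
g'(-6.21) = -3.92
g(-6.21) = 3.28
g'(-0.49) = 7.52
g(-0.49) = 13.58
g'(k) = 2*k + 17/2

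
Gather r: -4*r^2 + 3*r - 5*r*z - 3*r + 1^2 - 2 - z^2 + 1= -4*r^2 - 5*r*z - z^2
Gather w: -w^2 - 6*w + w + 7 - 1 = -w^2 - 5*w + 6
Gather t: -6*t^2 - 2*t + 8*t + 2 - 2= -6*t^2 + 6*t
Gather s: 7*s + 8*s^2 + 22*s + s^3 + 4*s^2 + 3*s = s^3 + 12*s^2 + 32*s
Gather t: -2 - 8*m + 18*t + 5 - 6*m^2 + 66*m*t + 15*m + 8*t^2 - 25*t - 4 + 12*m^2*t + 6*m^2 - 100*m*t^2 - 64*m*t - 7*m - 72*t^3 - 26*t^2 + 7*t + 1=-72*t^3 + t^2*(-100*m - 18) + t*(12*m^2 + 2*m)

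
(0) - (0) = 0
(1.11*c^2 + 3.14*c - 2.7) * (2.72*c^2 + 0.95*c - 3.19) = 3.0192*c^4 + 9.5953*c^3 - 7.9019*c^2 - 12.5816*c + 8.613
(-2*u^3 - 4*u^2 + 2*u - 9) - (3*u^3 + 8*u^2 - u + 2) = -5*u^3 - 12*u^2 + 3*u - 11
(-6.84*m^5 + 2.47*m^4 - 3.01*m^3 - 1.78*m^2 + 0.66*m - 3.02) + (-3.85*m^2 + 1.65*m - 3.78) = -6.84*m^5 + 2.47*m^4 - 3.01*m^3 - 5.63*m^2 + 2.31*m - 6.8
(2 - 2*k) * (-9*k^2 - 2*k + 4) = 18*k^3 - 14*k^2 - 12*k + 8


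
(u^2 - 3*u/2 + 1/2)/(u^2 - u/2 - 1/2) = (2*u - 1)/(2*u + 1)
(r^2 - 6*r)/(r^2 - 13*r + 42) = r/(r - 7)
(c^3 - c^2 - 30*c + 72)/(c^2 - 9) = (c^2 + 2*c - 24)/(c + 3)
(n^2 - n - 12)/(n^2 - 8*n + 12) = (n^2 - n - 12)/(n^2 - 8*n + 12)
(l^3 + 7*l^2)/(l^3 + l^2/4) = 4*(l + 7)/(4*l + 1)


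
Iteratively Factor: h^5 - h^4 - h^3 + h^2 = (h + 1)*(h^4 - 2*h^3 + h^2) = (h - 1)*(h + 1)*(h^3 - h^2) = h*(h - 1)*(h + 1)*(h^2 - h) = h^2*(h - 1)*(h + 1)*(h - 1)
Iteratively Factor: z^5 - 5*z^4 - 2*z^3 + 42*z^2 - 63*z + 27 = (z - 1)*(z^4 - 4*z^3 - 6*z^2 + 36*z - 27) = (z - 3)*(z - 1)*(z^3 - z^2 - 9*z + 9) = (z - 3)^2*(z - 1)*(z^2 + 2*z - 3) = (z - 3)^2*(z - 1)*(z + 3)*(z - 1)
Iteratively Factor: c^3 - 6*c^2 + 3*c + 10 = (c + 1)*(c^2 - 7*c + 10) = (c - 5)*(c + 1)*(c - 2)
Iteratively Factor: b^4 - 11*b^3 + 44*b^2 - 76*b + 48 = (b - 3)*(b^3 - 8*b^2 + 20*b - 16) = (b - 3)*(b - 2)*(b^2 - 6*b + 8) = (b - 4)*(b - 3)*(b - 2)*(b - 2)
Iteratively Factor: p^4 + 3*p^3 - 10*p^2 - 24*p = (p + 4)*(p^3 - p^2 - 6*p) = (p - 3)*(p + 4)*(p^2 + 2*p) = p*(p - 3)*(p + 4)*(p + 2)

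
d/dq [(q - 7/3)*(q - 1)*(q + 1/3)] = 3*q^2 - 6*q + 11/9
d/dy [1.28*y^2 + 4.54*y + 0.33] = 2.56*y + 4.54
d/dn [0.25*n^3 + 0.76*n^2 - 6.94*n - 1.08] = 0.75*n^2 + 1.52*n - 6.94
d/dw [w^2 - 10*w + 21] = 2*w - 10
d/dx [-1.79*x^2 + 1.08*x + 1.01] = 1.08 - 3.58*x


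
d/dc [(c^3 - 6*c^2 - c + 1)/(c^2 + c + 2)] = (c^4 + 2*c^3 + c^2 - 26*c - 3)/(c^4 + 2*c^3 + 5*c^2 + 4*c + 4)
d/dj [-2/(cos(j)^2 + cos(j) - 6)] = -2*(2*cos(j) + 1)*sin(j)/(cos(j)^2 + cos(j) - 6)^2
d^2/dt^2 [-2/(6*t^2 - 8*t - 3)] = 8*(-18*t^2 + 24*t + 8*(3*t - 2)^2 + 9)/(-6*t^2 + 8*t + 3)^3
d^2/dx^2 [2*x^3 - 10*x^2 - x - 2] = 12*x - 20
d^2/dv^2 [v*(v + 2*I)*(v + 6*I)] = 6*v + 16*I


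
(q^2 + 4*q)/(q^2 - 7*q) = (q + 4)/(q - 7)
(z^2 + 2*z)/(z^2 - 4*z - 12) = z/(z - 6)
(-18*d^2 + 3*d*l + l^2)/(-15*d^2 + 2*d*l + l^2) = (6*d + l)/(5*d + l)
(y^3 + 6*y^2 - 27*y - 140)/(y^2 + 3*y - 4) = (y^2 + 2*y - 35)/(y - 1)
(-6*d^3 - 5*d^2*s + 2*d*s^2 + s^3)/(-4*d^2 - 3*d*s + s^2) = (-6*d^2 + d*s + s^2)/(-4*d + s)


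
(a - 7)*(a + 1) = a^2 - 6*a - 7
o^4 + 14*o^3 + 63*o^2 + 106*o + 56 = (o + 1)*(o + 2)*(o + 4)*(o + 7)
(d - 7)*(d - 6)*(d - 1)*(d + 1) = d^4 - 13*d^3 + 41*d^2 + 13*d - 42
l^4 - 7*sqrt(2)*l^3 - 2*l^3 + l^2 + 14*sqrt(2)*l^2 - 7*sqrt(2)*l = l*(l - 1)^2*(l - 7*sqrt(2))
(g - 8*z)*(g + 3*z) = g^2 - 5*g*z - 24*z^2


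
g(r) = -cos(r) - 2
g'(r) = sin(r)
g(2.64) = -1.12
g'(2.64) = 0.48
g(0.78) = -2.71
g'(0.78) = 0.70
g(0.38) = -2.93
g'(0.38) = 0.37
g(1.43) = -2.14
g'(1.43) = 0.99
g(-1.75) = -1.82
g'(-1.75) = -0.98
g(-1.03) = -2.51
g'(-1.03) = -0.86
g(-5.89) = -2.92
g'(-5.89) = 0.38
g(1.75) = -1.82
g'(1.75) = 0.98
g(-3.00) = -1.01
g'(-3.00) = -0.14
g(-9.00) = -1.09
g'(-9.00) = -0.41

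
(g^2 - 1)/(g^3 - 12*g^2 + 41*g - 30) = (g + 1)/(g^2 - 11*g + 30)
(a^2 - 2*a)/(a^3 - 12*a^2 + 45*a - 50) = a/(a^2 - 10*a + 25)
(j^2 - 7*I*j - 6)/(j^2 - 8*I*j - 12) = (j - I)/(j - 2*I)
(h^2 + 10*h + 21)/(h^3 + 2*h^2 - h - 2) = (h^2 + 10*h + 21)/(h^3 + 2*h^2 - h - 2)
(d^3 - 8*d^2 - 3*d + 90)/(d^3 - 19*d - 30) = (d - 6)/(d + 2)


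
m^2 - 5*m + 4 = (m - 4)*(m - 1)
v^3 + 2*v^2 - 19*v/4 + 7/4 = (v - 1)*(v - 1/2)*(v + 7/2)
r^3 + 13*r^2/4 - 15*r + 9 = (r - 2)*(r - 3/4)*(r + 6)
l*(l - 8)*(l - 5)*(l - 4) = l^4 - 17*l^3 + 92*l^2 - 160*l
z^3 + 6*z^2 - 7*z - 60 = (z - 3)*(z + 4)*(z + 5)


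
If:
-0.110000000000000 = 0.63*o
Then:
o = -0.17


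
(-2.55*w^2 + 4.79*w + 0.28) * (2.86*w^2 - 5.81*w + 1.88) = -7.293*w^4 + 28.5149*w^3 - 31.8231*w^2 + 7.3784*w + 0.5264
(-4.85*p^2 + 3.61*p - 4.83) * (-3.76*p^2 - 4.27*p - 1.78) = 18.236*p^4 + 7.1359*p^3 + 11.3791*p^2 + 14.1983*p + 8.5974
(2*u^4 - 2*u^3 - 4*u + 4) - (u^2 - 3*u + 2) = 2*u^4 - 2*u^3 - u^2 - u + 2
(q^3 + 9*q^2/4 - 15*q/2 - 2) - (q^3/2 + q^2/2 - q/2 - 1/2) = q^3/2 + 7*q^2/4 - 7*q - 3/2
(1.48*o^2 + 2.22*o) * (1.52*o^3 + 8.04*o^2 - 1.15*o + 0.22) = 2.2496*o^5 + 15.2736*o^4 + 16.1468*o^3 - 2.2274*o^2 + 0.4884*o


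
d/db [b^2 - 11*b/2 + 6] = 2*b - 11/2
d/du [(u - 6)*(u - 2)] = 2*u - 8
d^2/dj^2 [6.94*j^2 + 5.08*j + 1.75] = 13.8800000000000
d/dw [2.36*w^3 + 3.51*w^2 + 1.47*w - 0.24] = 7.08*w^2 + 7.02*w + 1.47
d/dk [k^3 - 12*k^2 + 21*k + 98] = 3*k^2 - 24*k + 21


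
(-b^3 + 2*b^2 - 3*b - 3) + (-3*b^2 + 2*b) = -b^3 - b^2 - b - 3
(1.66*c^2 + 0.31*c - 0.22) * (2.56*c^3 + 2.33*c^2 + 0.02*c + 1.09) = 4.2496*c^5 + 4.6614*c^4 + 0.1923*c^3 + 1.303*c^2 + 0.3335*c - 0.2398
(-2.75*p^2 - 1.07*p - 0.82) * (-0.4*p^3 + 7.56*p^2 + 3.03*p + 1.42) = 1.1*p^5 - 20.362*p^4 - 16.0937*p^3 - 13.3463*p^2 - 4.004*p - 1.1644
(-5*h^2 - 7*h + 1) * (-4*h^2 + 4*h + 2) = 20*h^4 + 8*h^3 - 42*h^2 - 10*h + 2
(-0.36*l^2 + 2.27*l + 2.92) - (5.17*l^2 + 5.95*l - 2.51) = -5.53*l^2 - 3.68*l + 5.43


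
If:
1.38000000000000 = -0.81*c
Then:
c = -1.70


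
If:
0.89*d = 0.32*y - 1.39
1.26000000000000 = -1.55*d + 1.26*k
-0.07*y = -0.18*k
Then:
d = 4.64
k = 6.71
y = 17.25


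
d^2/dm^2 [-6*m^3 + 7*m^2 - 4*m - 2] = 14 - 36*m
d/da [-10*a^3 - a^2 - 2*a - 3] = -30*a^2 - 2*a - 2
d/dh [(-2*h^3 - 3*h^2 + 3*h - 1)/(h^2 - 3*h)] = (-2*h^4 + 12*h^3 + 6*h^2 + 2*h - 3)/(h^2*(h^2 - 6*h + 9))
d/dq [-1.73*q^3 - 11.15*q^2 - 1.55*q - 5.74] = -5.19*q^2 - 22.3*q - 1.55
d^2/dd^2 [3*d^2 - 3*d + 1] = 6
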